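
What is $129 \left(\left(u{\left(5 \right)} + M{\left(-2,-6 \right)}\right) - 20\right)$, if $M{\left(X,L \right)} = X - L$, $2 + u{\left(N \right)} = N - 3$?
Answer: $-2064$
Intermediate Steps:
$u{\left(N \right)} = -5 + N$ ($u{\left(N \right)} = -2 + \left(N - 3\right) = -2 + \left(-3 + N\right) = -5 + N$)
$129 \left(\left(u{\left(5 \right)} + M{\left(-2,-6 \right)}\right) - 20\right) = 129 \left(\left(\left(-5 + 5\right) - -4\right) - 20\right) = 129 \left(\left(0 + \left(-2 + 6\right)\right) - 20\right) = 129 \left(\left(0 + 4\right) - 20\right) = 129 \left(4 - 20\right) = 129 \left(-16\right) = -2064$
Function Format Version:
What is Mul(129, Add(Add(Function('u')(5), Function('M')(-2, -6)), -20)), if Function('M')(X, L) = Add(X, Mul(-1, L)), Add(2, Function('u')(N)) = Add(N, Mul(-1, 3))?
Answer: -2064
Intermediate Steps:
Function('u')(N) = Add(-5, N) (Function('u')(N) = Add(-2, Add(N, Mul(-1, 3))) = Add(-2, Add(N, -3)) = Add(-2, Add(-3, N)) = Add(-5, N))
Mul(129, Add(Add(Function('u')(5), Function('M')(-2, -6)), -20)) = Mul(129, Add(Add(Add(-5, 5), Add(-2, Mul(-1, -6))), -20)) = Mul(129, Add(Add(0, Add(-2, 6)), -20)) = Mul(129, Add(Add(0, 4), -20)) = Mul(129, Add(4, -20)) = Mul(129, -16) = -2064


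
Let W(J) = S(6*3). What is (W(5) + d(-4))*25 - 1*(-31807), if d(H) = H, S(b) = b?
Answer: 32157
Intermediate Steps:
W(J) = 18 (W(J) = 6*3 = 18)
(W(5) + d(-4))*25 - 1*(-31807) = (18 - 4)*25 - 1*(-31807) = 14*25 + 31807 = 350 + 31807 = 32157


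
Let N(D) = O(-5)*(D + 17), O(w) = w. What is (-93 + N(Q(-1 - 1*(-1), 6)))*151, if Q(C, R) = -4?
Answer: -23858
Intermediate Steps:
N(D) = -85 - 5*D (N(D) = -5*(D + 17) = -5*(17 + D) = -85 - 5*D)
(-93 + N(Q(-1 - 1*(-1), 6)))*151 = (-93 + (-85 - 5*(-4)))*151 = (-93 + (-85 + 20))*151 = (-93 - 65)*151 = -158*151 = -23858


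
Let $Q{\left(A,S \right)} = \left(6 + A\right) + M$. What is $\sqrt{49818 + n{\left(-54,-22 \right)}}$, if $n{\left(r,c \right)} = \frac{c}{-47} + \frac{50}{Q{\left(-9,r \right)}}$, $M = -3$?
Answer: $\frac{\sqrt{990275289}}{141} \approx 223.18$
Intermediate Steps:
$Q{\left(A,S \right)} = 3 + A$ ($Q{\left(A,S \right)} = \left(6 + A\right) - 3 = 3 + A$)
$n{\left(r,c \right)} = - \frac{25}{3} - \frac{c}{47}$ ($n{\left(r,c \right)} = \frac{c}{-47} + \frac{50}{3 - 9} = c \left(- \frac{1}{47}\right) + \frac{50}{-6} = - \frac{c}{47} + 50 \left(- \frac{1}{6}\right) = - \frac{c}{47} - \frac{25}{3} = - \frac{25}{3} - \frac{c}{47}$)
$\sqrt{49818 + n{\left(-54,-22 \right)}} = \sqrt{49818 - \frac{1109}{141}} = \sqrt{\frac{7023229}{141}} = \frac{\sqrt{990275289}}{141}$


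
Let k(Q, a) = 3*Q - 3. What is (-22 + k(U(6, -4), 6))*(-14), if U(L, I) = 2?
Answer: 266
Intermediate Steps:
k(Q, a) = -3 + 3*Q
(-22 + k(U(6, -4), 6))*(-14) = (-22 + (-3 + 3*2))*(-14) = (-22 + (-3 + 6))*(-14) = (-22 + 3)*(-14) = -19*(-14) = 266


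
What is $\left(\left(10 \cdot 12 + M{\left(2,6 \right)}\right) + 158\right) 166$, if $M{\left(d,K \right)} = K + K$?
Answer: $48140$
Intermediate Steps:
$M{\left(d,K \right)} = 2 K$
$\left(\left(10 \cdot 12 + M{\left(2,6 \right)}\right) + 158\right) 166 = \left(\left(10 \cdot 12 + 2 \cdot 6\right) + 158\right) 166 = \left(\left(120 + 12\right) + 158\right) 166 = \left(132 + 158\right) 166 = 290 \cdot 166 = 48140$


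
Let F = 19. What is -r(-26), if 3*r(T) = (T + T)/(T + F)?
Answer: -52/21 ≈ -2.4762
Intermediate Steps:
r(T) = 2*T/(3*(19 + T)) (r(T) = ((T + T)/(T + 19))/3 = ((2*T)/(19 + T))/3 = (2*T/(19 + T))/3 = 2*T/(3*(19 + T)))
-r(-26) = -2*(-26)/(3*(19 - 26)) = -2*(-26)/(3*(-7)) = -2*(-26)*(-1)/(3*7) = -1*52/21 = -52/21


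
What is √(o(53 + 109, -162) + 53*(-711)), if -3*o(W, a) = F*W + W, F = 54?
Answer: 3*I*√4517 ≈ 201.63*I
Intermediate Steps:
o(W, a) = -55*W/3 (o(W, a) = -(54*W + W)/3 = -55*W/3)
√(o(53 + 109, -162) + 53*(-711)) = √(-55*(53 + 109)/3 + 53*(-711)) = √(-55/3*162 - 37683) = √(-2970 - 37683) = √(-40653) = 3*I*√4517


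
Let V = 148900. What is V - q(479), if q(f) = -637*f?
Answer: 454023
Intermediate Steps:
V - q(479) = 148900 - (-637)*479 = 148900 - 1*(-305123) = 148900 + 305123 = 454023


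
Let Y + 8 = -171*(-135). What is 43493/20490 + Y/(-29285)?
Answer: 32033791/24001986 ≈ 1.3346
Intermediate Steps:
Y = 23077 (Y = -8 - 171*(-135) = -8 + 23085 = 23077)
43493/20490 + Y/(-29285) = 43493/20490 + 23077/(-29285) = 43493*(1/20490) + 23077*(-1/29285) = 43493/20490 - 23077/29285 = 32033791/24001986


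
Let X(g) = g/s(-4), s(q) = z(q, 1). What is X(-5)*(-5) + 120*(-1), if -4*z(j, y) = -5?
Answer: -100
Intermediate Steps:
z(j, y) = 5/4 (z(j, y) = -¼*(-5) = 5/4)
s(q) = 5/4
X(g) = 4*g/5 (X(g) = g/(5/4) = g*(⅘) = 4*g/5)
X(-5)*(-5) + 120*(-1) = ((⅘)*(-5))*(-5) + 120*(-1) = -4*(-5) - 120 = 20 - 120 = -100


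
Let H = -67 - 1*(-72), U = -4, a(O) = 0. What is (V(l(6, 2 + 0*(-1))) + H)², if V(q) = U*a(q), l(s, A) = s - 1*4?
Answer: 25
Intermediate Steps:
l(s, A) = -4 + s (l(s, A) = s - 4 = -4 + s)
V(q) = 0 (V(q) = -4*0 = 0)
H = 5 (H = -67 + 72 = 5)
(V(l(6, 2 + 0*(-1))) + H)² = (0 + 5)² = 5² = 25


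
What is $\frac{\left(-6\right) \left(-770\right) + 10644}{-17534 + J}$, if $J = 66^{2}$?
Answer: $- \frac{7632}{6589} \approx -1.1583$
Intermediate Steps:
$J = 4356$
$\frac{\left(-6\right) \left(-770\right) + 10644}{-17534 + J} = \frac{\left(-6\right) \left(-770\right) + 10644}{-17534 + 4356} = \frac{4620 + 10644}{-13178} = 15264 \left(- \frac{1}{13178}\right) = - \frac{7632}{6589}$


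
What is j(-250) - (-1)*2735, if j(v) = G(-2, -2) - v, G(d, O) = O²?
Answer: 2989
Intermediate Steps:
j(v) = 4 - v (j(v) = (-2)² - v = 4 - v)
j(-250) - (-1)*2735 = (4 - 1*(-250)) - (-1)*2735 = (4 + 250) - 1*(-2735) = 254 + 2735 = 2989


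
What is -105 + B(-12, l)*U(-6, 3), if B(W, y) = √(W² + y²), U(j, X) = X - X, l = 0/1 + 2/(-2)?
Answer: -105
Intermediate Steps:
l = -1 (l = 0*1 + 2*(-½) = 0 - 1 = -1)
U(j, X) = 0
-105 + B(-12, l)*U(-6, 3) = -105 + √((-12)² + (-1)²)*0 = -105 + √(144 + 1)*0 = -105 + √145*0 = -105 + 0 = -105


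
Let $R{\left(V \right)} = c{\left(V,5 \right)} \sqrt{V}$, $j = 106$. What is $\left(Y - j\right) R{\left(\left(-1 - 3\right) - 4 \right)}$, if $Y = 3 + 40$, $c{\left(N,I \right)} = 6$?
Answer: $- 756 i \sqrt{2} \approx - 1069.1 i$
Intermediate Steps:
$R{\left(V \right)} = 6 \sqrt{V}$
$Y = 43$
$\left(Y - j\right) R{\left(\left(-1 - 3\right) - 4 \right)} = \left(43 - 106\right) 6 \sqrt{\left(-1 - 3\right) - 4} = \left(43 - 106\right) 6 \sqrt{-4 - 4} = - 63 \cdot 6 \sqrt{-8} = - 63 \cdot 6 \cdot 2 i \sqrt{2} = - 63 \cdot 12 i \sqrt{2} = - 756 i \sqrt{2}$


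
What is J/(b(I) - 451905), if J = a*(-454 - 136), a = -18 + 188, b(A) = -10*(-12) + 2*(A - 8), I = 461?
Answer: 100300/450879 ≈ 0.22245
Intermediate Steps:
b(A) = 104 + 2*A (b(A) = 120 + 2*(-8 + A) = 120 + (-16 + 2*A) = 104 + 2*A)
a = 170
J = -100300 (J = 170*(-454 - 136) = 170*(-590) = -100300)
J/(b(I) - 451905) = -100300/((104 + 2*461) - 451905) = -100300/((104 + 922) - 451905) = -100300/(1026 - 451905) = -100300/(-450879) = -100300*(-1/450879) = 100300/450879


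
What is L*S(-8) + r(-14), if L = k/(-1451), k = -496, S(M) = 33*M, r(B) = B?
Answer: -151258/1451 ≈ -104.24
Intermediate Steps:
L = 496/1451 (L = -496/(-1451) = -496*(-1/1451) = 496/1451 ≈ 0.34183)
L*S(-8) + r(-14) = 496*(33*(-8))/1451 - 14 = (496/1451)*(-264) - 14 = -130944/1451 - 14 = -151258/1451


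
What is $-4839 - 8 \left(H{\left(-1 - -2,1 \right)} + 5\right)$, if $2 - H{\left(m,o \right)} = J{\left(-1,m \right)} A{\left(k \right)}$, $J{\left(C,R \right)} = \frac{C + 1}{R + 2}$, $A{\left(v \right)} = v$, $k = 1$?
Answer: $-4895$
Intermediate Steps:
$J{\left(C,R \right)} = \frac{1 + C}{2 + R}$
$H{\left(m,o \right)} = 2$ ($H{\left(m,o \right)} = 2 - \frac{1 - 1}{2 + m} 1 = 2 - \frac{1}{2 + m} 0 \cdot 1 = 2 - 0 \cdot 1 = 2 - 0 = 2 + 0 = 2$)
$-4839 - 8 \left(H{\left(-1 - -2,1 \right)} + 5\right) = -4839 - 8 \left(2 + 5\right) = -4839 - 8 \cdot 7 = -4839 - 56 = -4895$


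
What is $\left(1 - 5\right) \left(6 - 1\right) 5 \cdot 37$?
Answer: $-3700$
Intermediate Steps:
$\left(1 - 5\right) \left(6 - 1\right) 5 \cdot 37 = \left(1 - 5\right) 5 \cdot 5 \cdot 37 = \left(-4\right) 5 \cdot 5 \cdot 37 = \left(-20\right) 5 \cdot 37 = \left(-100\right) 37 = -3700$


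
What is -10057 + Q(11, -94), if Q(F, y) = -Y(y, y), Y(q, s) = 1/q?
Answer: -945357/94 ≈ -10057.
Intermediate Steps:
Q(F, y) = -1/y
-10057 + Q(11, -94) = -10057 - 1/(-94) = -10057 - 1*(-1/94) = -10057 + 1/94 = -945357/94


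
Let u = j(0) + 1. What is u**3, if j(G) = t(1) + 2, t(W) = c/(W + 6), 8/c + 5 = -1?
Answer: 205379/9261 ≈ 22.177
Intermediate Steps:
c = -4/3 (c = 8/(-5 - 1) = 8/(-6) = 8*(-1/6) = -4/3 ≈ -1.3333)
t(W) = -4/(3*(6 + W)) (t(W) = -4/3/(W + 6) = -4/3/(6 + W) = -4/(3*(6 + W)))
j(G) = 38/21 (j(G) = -4/(18 + 3*1) + 2 = -4/(18 + 3) + 2 = -4/21 + 2 = 38/21)
u = 59/21 (u = 38/21 + 1 = 59/21 ≈ 2.8095)
u**3 = (59/21)**3 = 205379/9261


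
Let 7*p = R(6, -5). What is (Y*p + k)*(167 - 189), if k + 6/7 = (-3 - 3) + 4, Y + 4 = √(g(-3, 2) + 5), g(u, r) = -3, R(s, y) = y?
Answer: 110*√2/7 ≈ 22.223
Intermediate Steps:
p = -5/7 (p = (⅐)*(-5) = -5/7 ≈ -0.71429)
Y = -4 + √2 (Y = -4 + √(-3 + 5) = -4 + √2 ≈ -2.5858)
k = -20/7 (k = -6/7 + ((-3 - 3) + 4) = -6/7 + (-6 + 4) = -6/7 - 2 = -20/7 ≈ -2.8571)
(Y*p + k)*(167 - 189) = ((-4 + √2)*(-5/7) - 20/7)*(167 - 189) = ((20/7 - 5*√2/7) - 20/7)*(-22) = -5*√2/7*(-22) = 110*√2/7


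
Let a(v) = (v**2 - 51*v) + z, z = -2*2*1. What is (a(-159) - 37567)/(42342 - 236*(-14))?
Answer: -4181/45646 ≈ -0.091596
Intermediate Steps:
z = -4 (z = -4*1 = -4)
a(v) = -4 + v**2 - 51*v (a(v) = (v**2 - 51*v) - 4 = -4 + v**2 - 51*v)
(a(-159) - 37567)/(42342 - 236*(-14)) = ((-4 + (-159)**2 - 51*(-159)) - 37567)/(42342 - 236*(-14)) = ((-4 + 25281 + 8109) - 37567)/(42342 + 3304) = (33386 - 37567)/45646 = -4181*1/45646 = -4181/45646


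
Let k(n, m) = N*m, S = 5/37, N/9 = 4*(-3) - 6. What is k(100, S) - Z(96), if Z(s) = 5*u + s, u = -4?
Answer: -3622/37 ≈ -97.892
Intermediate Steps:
N = -162 (N = 9*(4*(-3) - 6) = 9*(-12 - 6) = 9*(-18) = -162)
S = 5/37 (S = 5*(1/37) = 5/37 ≈ 0.13514)
Z(s) = -20 + s (Z(s) = 5*(-4) + s = -20 + s)
k(n, m) = -162*m
k(100, S) - Z(96) = -162*5/37 - (-20 + 96) = -810/37 - 1*76 = -810/37 - 76 = -3622/37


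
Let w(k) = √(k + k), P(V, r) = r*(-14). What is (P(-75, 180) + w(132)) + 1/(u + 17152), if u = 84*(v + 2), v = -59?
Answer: -31157279/12364 + 2*√66 ≈ -2503.8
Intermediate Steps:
P(V, r) = -14*r
u = -4788 (u = 84*(-59 + 2) = 84*(-57) = -4788)
w(k) = √2*√k (w(k) = √(2*k) = √2*√k)
(P(-75, 180) + w(132)) + 1/(u + 17152) = (-14*180 + √2*√132) + 1/(-4788 + 17152) = (-2520 + √2*(2*√33)) + 1/12364 = (-2520 + 2*√66) + 1/12364 = -31157279/12364 + 2*√66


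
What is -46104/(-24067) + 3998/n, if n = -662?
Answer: -32849509/7966177 ≈ -4.1236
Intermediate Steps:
-46104/(-24067) + 3998/n = -46104/(-24067) + 3998/(-662) = -46104*(-1/24067) + 3998*(-1/662) = 46104/24067 - 1999/331 = -32849509/7966177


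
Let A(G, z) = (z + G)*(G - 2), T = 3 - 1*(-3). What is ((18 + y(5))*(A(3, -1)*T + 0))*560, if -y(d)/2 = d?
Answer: 53760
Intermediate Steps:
y(d) = -2*d
T = 6 (T = 3 + 3 = 6)
A(G, z) = (-2 + G)*(G + z) (A(G, z) = (G + z)*(-2 + G) = (-2 + G)*(G + z))
((18 + y(5))*(A(3, -1)*T + 0))*560 = ((18 - 2*5)*((3² - 2*3 - 2*(-1) + 3*(-1))*6 + 0))*560 = ((18 - 10)*((9 - 6 + 2 - 3)*6 + 0))*560 = (8*(2*6 + 0))*560 = (8*(12 + 0))*560 = (8*12)*560 = 96*560 = 53760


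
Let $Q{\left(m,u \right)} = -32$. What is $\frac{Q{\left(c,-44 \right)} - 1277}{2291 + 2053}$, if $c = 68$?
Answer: $- \frac{1309}{4344} \approx -0.30134$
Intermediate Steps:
$\frac{Q{\left(c,-44 \right)} - 1277}{2291 + 2053} = \frac{-32 - 1277}{2291 + 2053} = - \frac{1309}{4344}$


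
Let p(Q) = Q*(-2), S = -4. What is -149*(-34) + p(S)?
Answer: 5074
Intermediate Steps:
p(Q) = -2*Q
-149*(-34) + p(S) = -149*(-34) - 2*(-4) = 5066 + 8 = 5074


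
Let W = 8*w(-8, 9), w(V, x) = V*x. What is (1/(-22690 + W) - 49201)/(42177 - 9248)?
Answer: -1144710467/766126114 ≈ -1.4942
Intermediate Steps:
W = -576 (W = 8*(-8*9) = 8*(-72) = -576)
(1/(-22690 + W) - 49201)/(42177 - 9248) = (1/(-22690 - 576) - 49201)/(42177 - 9248) = (1/(-23266) - 49201)/32929 = (-1/23266 - 49201)*(1/32929) = -1144710467/23266*1/32929 = -1144710467/766126114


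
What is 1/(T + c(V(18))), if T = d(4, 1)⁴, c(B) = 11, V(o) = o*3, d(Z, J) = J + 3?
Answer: 1/267 ≈ 0.0037453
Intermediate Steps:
d(Z, J) = 3 + J
V(o) = 3*o
T = 256 (T = (3 + 1)⁴ = 4⁴ = 256)
1/(T + c(V(18))) = 1/(256 + 11) = 1/267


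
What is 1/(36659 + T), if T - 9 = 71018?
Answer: 1/107686 ≈ 9.2863e-6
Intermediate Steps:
T = 71027 (T = 9 + 71018 = 71027)
1/(36659 + T) = 1/(36659 + 71027) = 1/107686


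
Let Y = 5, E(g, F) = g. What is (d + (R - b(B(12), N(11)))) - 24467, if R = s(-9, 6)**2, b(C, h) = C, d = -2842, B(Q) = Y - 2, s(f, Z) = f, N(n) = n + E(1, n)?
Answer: -27231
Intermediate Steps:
N(n) = 1 + n (N(n) = n + 1 = 1 + n)
B(Q) = 3 (B(Q) = 5 - 2 = 3)
R = 81 (R = (-9)**2 = 81)
(d + (R - b(B(12), N(11)))) - 24467 = (-2842 + (81 - 1*3)) - 24467 = (-2842 + (81 - 3)) - 24467 = (-2842 + 78) - 24467 = -2764 - 24467 = -27231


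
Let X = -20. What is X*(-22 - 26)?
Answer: 960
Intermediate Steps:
X*(-22 - 26) = -20*(-22 - 26) = -20*(-48) = 960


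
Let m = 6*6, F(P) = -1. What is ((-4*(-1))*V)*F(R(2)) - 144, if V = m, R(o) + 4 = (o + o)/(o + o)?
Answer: -288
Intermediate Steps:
R(o) = -3 (R(o) = -4 + (o + o)/(o + o) = -4 + (2*o)/((2*o)) = -4 + (2*o)*(1/(2*o)) = -4 + 1 = -3)
m = 36
V = 36
((-4*(-1))*V)*F(R(2)) - 144 = (-4*(-1)*36)*(-1) - 144 = (4*36)*(-1) - 144 = 144*(-1) - 144 = -144 - 144 = -288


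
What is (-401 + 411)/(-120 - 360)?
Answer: -1/48 ≈ -0.020833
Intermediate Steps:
(-401 + 411)/(-120 - 360) = 10/(-480) = 10*(-1/480) = -1/48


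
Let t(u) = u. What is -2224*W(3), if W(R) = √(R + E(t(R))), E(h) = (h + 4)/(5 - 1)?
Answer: -1112*√19 ≈ -4847.1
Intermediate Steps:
E(h) = 1 + h/4 (E(h) = (4 + h)/4 = (4 + h)*(¼) = 1 + h/4)
W(R) = √(1 + 5*R/4) (W(R) = √(R + (1 + R/4)) = √(1 + 5*R/4))
-2224*W(3) = -1112*√(4 + 5*3) = -1112*√(4 + 15) = -1112*√19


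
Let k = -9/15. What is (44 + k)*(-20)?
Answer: -868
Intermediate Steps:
k = -3/5 (k = -9*1/15 = -3/5 ≈ -0.60000)
(44 + k)*(-20) = (44 - 3/5)*(-20) = (217/5)*(-20) = -868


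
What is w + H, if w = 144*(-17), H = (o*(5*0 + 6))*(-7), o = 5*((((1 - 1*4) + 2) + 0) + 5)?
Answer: -3288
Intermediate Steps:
o = 20 (o = 5*((((1 - 4) + 2) + 0) + 5) = 5*(((-3 + 2) + 0) + 5) = 5*((-1 + 0) + 5) = 5*(-1 + 5) = 5*4 = 20)
H = -840 (H = (20*(5*0 + 6))*(-7) = (20*(0 + 6))*(-7) = (20*6)*(-7) = 120*(-7) = -840)
w = -2448
w + H = -2448 - 840 = -3288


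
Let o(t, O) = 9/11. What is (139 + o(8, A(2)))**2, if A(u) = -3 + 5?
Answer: 2365444/121 ≈ 19549.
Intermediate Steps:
A(u) = 2
o(t, O) = 9/11 (o(t, O) = 9*(1/11) = 9/11)
(139 + o(8, A(2)))**2 = (139 + 9/11)**2 = (1538/11)**2 = 2365444/121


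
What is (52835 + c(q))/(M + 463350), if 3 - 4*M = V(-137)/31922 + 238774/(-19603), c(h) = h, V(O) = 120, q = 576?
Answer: 66845678842052/579902995938283 ≈ 0.11527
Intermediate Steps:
M = 4748546083/1251533932 (M = ¾ - (120/31922 + 238774/(-19603))/4 = ¾ - (120*(1/31922) + 238774*(-1/19603))/4 = ¾ - (60/15961 - 238774/19603)/4 = ¾ - ¼*(-3809895634/312883483) = ¾ + 1904947817/625766966 = 4748546083/1251533932 ≈ 3.7942)
(52835 + c(q))/(M + 463350) = (52835 + 576)/(4748546083/1251533932 + 463350) = 53411/(579902995938283/1251533932) = 53411*(1251533932/579902995938283) = 66845678842052/579902995938283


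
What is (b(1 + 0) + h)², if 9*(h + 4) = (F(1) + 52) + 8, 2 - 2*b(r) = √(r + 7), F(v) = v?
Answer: 1318/81 - 68*√2/9 ≈ 5.5864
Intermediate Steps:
b(r) = 1 - √(7 + r)/2 (b(r) = 1 - √(r + 7)/2 = 1 - √(7 + r)/2)
h = 25/9 (h = -4 + ((1 + 52) + 8)/9 = -4 + (53 + 8)/9 = -4 + (⅑)*61 = -4 + 61/9 = 25/9 ≈ 2.7778)
(b(1 + 0) + h)² = ((1 - √(7 + (1 + 0))/2) + 25/9)² = ((1 - √(7 + 1)/2) + 25/9)² = ((1 - √2) + 25/9)² = (34/9 - √2)²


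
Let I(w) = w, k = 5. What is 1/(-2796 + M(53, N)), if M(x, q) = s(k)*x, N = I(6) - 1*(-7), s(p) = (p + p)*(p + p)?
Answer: 1/2504 ≈ 0.00039936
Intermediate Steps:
s(p) = 4*p**2 (s(p) = (2*p)*(2*p) = 4*p**2)
N = 13 (N = 6 - 1*(-7) = 6 + 7 = 13)
M(x, q) = 100*x (M(x, q) = (4*5**2)*x = (4*25)*x = 100*x)
1/(-2796 + M(53, N)) = 1/(-2796 + 100*53) = 1/(-2796 + 5300) = 1/2504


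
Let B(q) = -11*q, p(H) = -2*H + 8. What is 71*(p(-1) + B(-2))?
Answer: 2272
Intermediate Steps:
p(H) = 8 - 2*H
71*(p(-1) + B(-2)) = 71*((8 - 2*(-1)) - 11*(-2)) = 71*((8 + 2) + 22) = 71*(10 + 22) = 71*32 = 2272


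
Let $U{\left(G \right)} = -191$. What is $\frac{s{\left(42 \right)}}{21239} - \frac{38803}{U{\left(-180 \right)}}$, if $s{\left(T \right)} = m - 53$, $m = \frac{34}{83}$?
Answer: $\frac{68402530396}{336701867} \approx 203.15$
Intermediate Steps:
$m = \frac{34}{83}$ ($m = 34 \cdot \frac{1}{83} = \frac{34}{83} \approx 0.40964$)
$s{\left(T \right)} = - \frac{4365}{83}$ ($s{\left(T \right)} = \frac{34}{83} - 53 = - \frac{4365}{83}$)
$\frac{s{\left(42 \right)}}{21239} - \frac{38803}{U{\left(-180 \right)}} = - \frac{4365}{83 \cdot 21239} - \frac{38803}{-191} = \left(- \frac{4365}{83}\right) \frac{1}{21239} - - \frac{38803}{191} = - \frac{4365}{1762837} + \frac{38803}{191} = \frac{68402530396}{336701867}$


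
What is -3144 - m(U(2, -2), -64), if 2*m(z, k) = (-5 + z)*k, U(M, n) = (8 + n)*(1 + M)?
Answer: -2728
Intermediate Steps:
U(M, n) = (1 + M)*(8 + n)
m(z, k) = k*(-5 + z)/2 (m(z, k) = ((-5 + z)*k)/2 = (k*(-5 + z))/2 = k*(-5 + z)/2)
-3144 - m(U(2, -2), -64) = -3144 - (-64)*(-5 + (8 - 2 + 8*2 + 2*(-2)))/2 = -3144 - (-64)*(-5 + (8 - 2 + 16 - 4))/2 = -3144 - (-64)*(-5 + 18)/2 = -3144 - (-64)*13/2 = -3144 - 1*(-416) = -3144 + 416 = -2728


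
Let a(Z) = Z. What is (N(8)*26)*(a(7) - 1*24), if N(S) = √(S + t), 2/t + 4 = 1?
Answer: -442*√66/3 ≈ -1196.9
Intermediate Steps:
t = -⅔ (t = 2/(-4 + 1) = 2/(-3) = 2*(-⅓) = -⅔ ≈ -0.66667)
N(S) = √(-⅔ + S) (N(S) = √(S - ⅔) = √(-⅔ + S))
(N(8)*26)*(a(7) - 1*24) = ((√(-6 + 9*8)/3)*26)*(7 - 1*24) = ((√(-6 + 72)/3)*26)*(7 - 24) = ((√66/3)*26)*(-17) = (26*√66/3)*(-17) = -442*√66/3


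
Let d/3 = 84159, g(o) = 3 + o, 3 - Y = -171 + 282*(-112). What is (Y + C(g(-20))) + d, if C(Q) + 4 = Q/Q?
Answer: 284232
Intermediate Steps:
Y = 31758 (Y = 3 - (-171 + 282*(-112)) = 3 - (-171 - 31584) = 3 - 1*(-31755) = 3 + 31755 = 31758)
d = 252477 (d = 3*84159 = 252477)
C(Q) = -3 (C(Q) = -4 + Q/Q = -4 + 1 = -3)
(Y + C(g(-20))) + d = (31758 - 3) + 252477 = 31755 + 252477 = 284232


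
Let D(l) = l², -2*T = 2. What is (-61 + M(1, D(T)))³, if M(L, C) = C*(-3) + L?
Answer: -250047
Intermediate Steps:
T = -1 (T = -½*2 = -1)
M(L, C) = L - 3*C (M(L, C) = -3*C + L = L - 3*C)
(-61 + M(1, D(T)))³ = (-61 + (1 - 3*(-1)²))³ = (-61 + (1 - 3*1))³ = (-61 + (1 - 3))³ = (-61 - 2)³ = (-63)³ = -250047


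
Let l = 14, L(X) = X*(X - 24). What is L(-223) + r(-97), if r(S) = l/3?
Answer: 165257/3 ≈ 55086.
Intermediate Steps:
L(X) = X*(-24 + X)
r(S) = 14/3
L(-223) + r(-97) = -223*(-24 - 223) + 14/3 = -223*(-247) + 14/3 = 55081 + 14/3 = 165257/3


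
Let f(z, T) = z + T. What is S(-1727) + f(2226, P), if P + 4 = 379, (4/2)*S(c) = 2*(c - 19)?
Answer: 855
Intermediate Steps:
S(c) = -19 + c (S(c) = (2*(c - 19))/2 = (2*(-19 + c))/2 = (-38 + 2*c)/2 = -19 + c)
P = 375 (P = -4 + 379 = 375)
f(z, T) = T + z
S(-1727) + f(2226, P) = (-19 - 1727) + (375 + 2226) = -1746 + 2601 = 855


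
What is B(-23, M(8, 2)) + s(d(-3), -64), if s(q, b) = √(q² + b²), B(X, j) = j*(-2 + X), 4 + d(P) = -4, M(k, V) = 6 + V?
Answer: -200 + 8*√65 ≈ -135.50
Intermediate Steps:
d(P) = -8 (d(P) = -4 - 4 = -8)
s(q, b) = √(b² + q²)
B(-23, M(8, 2)) + s(d(-3), -64) = (6 + 2)*(-2 - 23) + √((-64)² + (-8)²) = 8*(-25) + √(4096 + 64) = -200 + √4160 = -200 + 8*√65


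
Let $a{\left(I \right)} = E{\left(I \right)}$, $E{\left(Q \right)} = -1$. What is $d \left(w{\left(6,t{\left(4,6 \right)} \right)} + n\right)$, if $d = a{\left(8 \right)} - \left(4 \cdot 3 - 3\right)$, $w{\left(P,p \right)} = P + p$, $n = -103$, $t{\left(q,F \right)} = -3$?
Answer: $1000$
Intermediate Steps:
$a{\left(I \right)} = -1$
$d = -10$ ($d = -1 - \left(4 \cdot 3 - 3\right) = -1 - \left(12 - 3\right) = -1 - 9 = -10$)
$d \left(w{\left(6,t{\left(4,6 \right)} \right)} + n\right) = - 10 \left(\left(6 - 3\right) - 103\right) = - 10 \left(3 - 103\right) = \left(-10\right) \left(-100\right) = 1000$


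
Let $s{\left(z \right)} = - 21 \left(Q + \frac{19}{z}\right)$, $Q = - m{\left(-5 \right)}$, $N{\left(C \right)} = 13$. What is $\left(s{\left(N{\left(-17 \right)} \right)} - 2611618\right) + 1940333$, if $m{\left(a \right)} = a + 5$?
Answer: $- \frac{8727104}{13} \approx -6.7132 \cdot 10^{5}$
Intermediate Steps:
$m{\left(a \right)} = 5 + a$
$Q = 0$ ($Q = - (5 - 5) = \left(-1\right) 0 = 0$)
$s{\left(z \right)} = - \frac{399}{z}$ ($s{\left(z \right)} = - 21 \left(0 + \frac{19}{z}\right) = - 21 \frac{19}{z} = - \frac{399}{z}$)
$\left(s{\left(N{\left(-17 \right)} \right)} - 2611618\right) + 1940333 = \left(- \frac{399}{13} - 2611618\right) + 1940333 = - \frac{33951433}{13} + 1940333 = - \frac{8727104}{13}$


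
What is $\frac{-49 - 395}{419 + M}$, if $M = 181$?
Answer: $- \frac{37}{50} \approx -0.74$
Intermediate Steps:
$\frac{-49 - 395}{419 + M} = \frac{-49 - 395}{419 + 181} = - \frac{444}{600} = \left(-444\right) \frac{1}{600} = - \frac{37}{50}$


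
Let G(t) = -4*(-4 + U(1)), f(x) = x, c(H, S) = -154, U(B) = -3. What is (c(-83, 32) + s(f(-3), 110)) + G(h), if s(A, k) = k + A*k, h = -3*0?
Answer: -346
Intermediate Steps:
h = 0
G(t) = 28 (G(t) = -4*(-4 - 3) = -4*(-7) = 28)
(c(-83, 32) + s(f(-3), 110)) + G(h) = (-154 + 110*(1 - 3)) + 28 = (-154 + 110*(-2)) + 28 = (-154 - 220) + 28 = -374 + 28 = -346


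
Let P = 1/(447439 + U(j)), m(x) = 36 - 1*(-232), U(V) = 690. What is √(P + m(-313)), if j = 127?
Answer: √53819653419917/448129 ≈ 16.371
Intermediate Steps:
m(x) = 268 (m(x) = 36 + 232 = 268)
P = 1/448129 (P = 1/(447439 + 690) = 1/448129 ≈ 2.2315e-6)
√(P + m(-313)) = √(1/448129 + 268) = √(120098573/448129) = √53819653419917/448129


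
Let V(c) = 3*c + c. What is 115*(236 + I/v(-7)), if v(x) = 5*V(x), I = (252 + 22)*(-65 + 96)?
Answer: 282279/14 ≈ 20163.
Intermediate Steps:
V(c) = 4*c
I = 8494 (I = 274*31 = 8494)
v(x) = 20*x (v(x) = 5*(4*x) = 20*x)
115*(236 + I/v(-7)) = 115*(236 + 8494/((20*(-7)))) = 115*(236 + 8494/(-140)) = 115*(236 + 8494*(-1/140)) = 115*(236 - 4247/70) = 115*(12273/70) = 282279/14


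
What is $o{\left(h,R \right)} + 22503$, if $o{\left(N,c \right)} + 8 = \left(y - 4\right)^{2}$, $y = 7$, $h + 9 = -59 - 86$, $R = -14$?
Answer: $22504$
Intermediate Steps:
$h = -154$ ($h = -9 - 145 = -154$)
$o{\left(N,c \right)} = 1$ ($o{\left(N,c \right)} = -8 + \left(7 - 4\right)^{2} = -8 + 3^{2} = -8 + 9 = 1$)
$o{\left(h,R \right)} + 22503 = 1 + 22503 = 22504$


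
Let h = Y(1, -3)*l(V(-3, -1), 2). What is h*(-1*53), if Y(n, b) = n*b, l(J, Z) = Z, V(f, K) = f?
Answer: 318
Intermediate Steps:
Y(n, b) = b*n
h = -6 (h = -3*1*2 = -3*2 = -6)
h*(-1*53) = -(-6)*53 = -6*(-53) = 318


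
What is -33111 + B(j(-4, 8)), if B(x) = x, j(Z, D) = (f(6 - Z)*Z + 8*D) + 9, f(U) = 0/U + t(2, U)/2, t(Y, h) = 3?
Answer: -33044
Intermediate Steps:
f(U) = 3/2 (f(U) = 0/U + 3/2 = 0 + 3*(½) = 0 + 3/2 = 3/2)
j(Z, D) = 9 + 8*D + 3*Z/2 (j(Z, D) = (3*Z/2 + 8*D) + 9 = (8*D + 3*Z/2) + 9 = 9 + 8*D + 3*Z/2)
-33111 + B(j(-4, 8)) = -33111 + (9 + 8*8 + (3/2)*(-4)) = -33111 + (9 + 64 - 6) = -33111 + 67 = -33044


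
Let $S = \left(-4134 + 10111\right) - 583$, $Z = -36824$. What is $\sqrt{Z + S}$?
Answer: $i \sqrt{31430} \approx 177.29 i$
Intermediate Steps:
$S = 5394$ ($S = 5977 - 583 = 5394$)
$\sqrt{Z + S} = \sqrt{-36824 + 5394} = \sqrt{-31430} = i \sqrt{31430}$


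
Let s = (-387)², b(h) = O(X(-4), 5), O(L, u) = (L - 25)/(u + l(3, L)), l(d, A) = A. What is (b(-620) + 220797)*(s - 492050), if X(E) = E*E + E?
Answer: -1284764055616/17 ≈ -7.5574e+10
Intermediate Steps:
X(E) = E + E² (X(E) = E² + E = E + E²)
O(L, u) = (-25 + L)/(L + u) (O(L, u) = (L - 25)/(u + L) = (-25 + L)/(L + u))
b(h) = -13/17 (b(h) = (-25 - 4*(1 - 4))/(-4*(1 - 4) + 5) = (-25 - 4*(-3))/(-4*(-3) + 5) = (-25 + 12)/(12 + 5) = -13/17)
s = 149769
(b(-620) + 220797)*(s - 492050) = (-13/17 + 220797)*(149769 - 492050) = (3753536/17)*(-342281) = -1284764055616/17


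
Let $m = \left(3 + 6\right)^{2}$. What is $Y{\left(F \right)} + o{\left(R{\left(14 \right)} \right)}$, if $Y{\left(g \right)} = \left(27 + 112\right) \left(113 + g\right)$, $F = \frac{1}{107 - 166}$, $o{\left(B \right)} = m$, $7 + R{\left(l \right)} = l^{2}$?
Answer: $\frac{931353}{59} \approx 15786.0$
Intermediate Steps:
$R{\left(l \right)} = -7 + l^{2}$
$m = 81$ ($m = 9^{2} = 81$)
$o{\left(B \right)} = 81$
$F = - \frac{1}{59}$ ($F = \frac{1}{-59} = - \frac{1}{59} \approx -0.016949$)
$Y{\left(g \right)} = 15707 + 139 g$ ($Y{\left(g \right)} = 139 \left(113 + g\right) = 15707 + 139 g$)
$Y{\left(F \right)} + o{\left(R{\left(14 \right)} \right)} = \left(15707 + 139 \left(- \frac{1}{59}\right)\right) + 81 = \left(15707 - \frac{139}{59}\right) + 81 = \frac{926574}{59} + 81 = \frac{931353}{59}$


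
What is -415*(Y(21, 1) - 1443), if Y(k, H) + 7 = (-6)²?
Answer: 586810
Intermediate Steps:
Y(k, H) = 29 (Y(k, H) = -7 + (-6)² = -7 + 36 = 29)
-415*(Y(21, 1) - 1443) = -415*(29 - 1443) = -415*(-1414) = 586810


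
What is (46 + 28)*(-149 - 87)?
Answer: -17464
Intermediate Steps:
(46 + 28)*(-149 - 87) = 74*(-236) = -17464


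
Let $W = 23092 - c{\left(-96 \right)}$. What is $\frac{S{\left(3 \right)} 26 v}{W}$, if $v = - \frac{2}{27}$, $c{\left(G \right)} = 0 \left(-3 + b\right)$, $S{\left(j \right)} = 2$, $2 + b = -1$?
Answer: $- \frac{26}{155871} \approx -0.0001668$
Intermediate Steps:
$b = -3$ ($b = -2 - 1 = -3$)
$c{\left(G \right)} = 0$ ($c{\left(G \right)} = 0 \left(-3 - 3\right) = 0 \left(-6\right) = 0$)
$v = - \frac{2}{27}$ ($v = \left(-2\right) \frac{1}{27} = - \frac{2}{27} \approx -0.074074$)
$W = 23092$ ($W = 23092 - 0 = 23092 + 0 = 23092$)
$\frac{S{\left(3 \right)} 26 v}{W} = \frac{2 \cdot 26 \left(- \frac{2}{27}\right)}{23092} = 52 \left(- \frac{2}{27}\right) \frac{1}{23092} = \left(- \frac{104}{27}\right) \frac{1}{23092} = - \frac{26}{155871}$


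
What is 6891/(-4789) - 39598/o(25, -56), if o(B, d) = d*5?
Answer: 93852671/670460 ≈ 139.98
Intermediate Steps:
o(B, d) = 5*d
6891/(-4789) - 39598/o(25, -56) = 6891/(-4789) - 39598/(5*(-56)) = 6891*(-1/4789) - 39598/(-280) = -6891/4789 - 39598*(-1/280) = -6891/4789 + 19799/140 = 93852671/670460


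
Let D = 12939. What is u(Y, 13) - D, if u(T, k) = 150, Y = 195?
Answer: -12789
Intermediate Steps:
u(Y, 13) - D = 150 - 1*12939 = 150 - 12939 = -12789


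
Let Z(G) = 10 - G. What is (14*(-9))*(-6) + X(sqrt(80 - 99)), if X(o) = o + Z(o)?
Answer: 766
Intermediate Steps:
X(o) = 10 (X(o) = o + (10 - o) = 10)
(14*(-9))*(-6) + X(sqrt(80 - 99)) = (14*(-9))*(-6) + 10 = -126*(-6) + 10 = 756 + 10 = 766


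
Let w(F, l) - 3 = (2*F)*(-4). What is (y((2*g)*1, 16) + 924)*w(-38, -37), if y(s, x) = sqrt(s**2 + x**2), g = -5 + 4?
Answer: 283668 + 614*sqrt(65) ≈ 2.8862e+5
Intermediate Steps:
g = -1
w(F, l) = 3 - 8*F (w(F, l) = 3 + (2*F)*(-4) = 3 - 8*F)
(y((2*g)*1, 16) + 924)*w(-38, -37) = (sqrt(((2*(-1))*1)**2 + 16**2) + 924)*(3 - 8*(-38)) = (sqrt((-2*1)**2 + 256) + 924)*(3 + 304) = (sqrt((-2)**2 + 256) + 924)*307 = (sqrt(4 + 256) + 924)*307 = (sqrt(260) + 924)*307 = (2*sqrt(65) + 924)*307 = (924 + 2*sqrt(65))*307 = 283668 + 614*sqrt(65)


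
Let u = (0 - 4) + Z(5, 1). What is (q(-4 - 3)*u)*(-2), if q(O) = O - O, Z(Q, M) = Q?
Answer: 0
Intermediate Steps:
q(O) = 0
u = 1 (u = (0 - 4) + 5 = -4 + 5 = 1)
(q(-4 - 3)*u)*(-2) = (0*1)*(-2) = 0*(-2) = 0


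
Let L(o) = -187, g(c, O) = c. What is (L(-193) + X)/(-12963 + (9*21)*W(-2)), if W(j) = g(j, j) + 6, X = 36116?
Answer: -35929/12207 ≈ -2.9433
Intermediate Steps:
W(j) = 6 + j (W(j) = j + 6 = 6 + j)
(L(-193) + X)/(-12963 + (9*21)*W(-2)) = (-187 + 36116)/(-12963 + (9*21)*(6 - 2)) = 35929/(-12963 + 189*4) = 35929/(-12963 + 756) = 35929/(-12207) = 35929*(-1/12207) = -35929/12207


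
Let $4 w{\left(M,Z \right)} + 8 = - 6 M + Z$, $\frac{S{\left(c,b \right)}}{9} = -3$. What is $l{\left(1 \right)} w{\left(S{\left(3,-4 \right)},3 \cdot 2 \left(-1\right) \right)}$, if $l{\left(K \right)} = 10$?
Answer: $370$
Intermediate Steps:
$S{\left(c,b \right)} = -27$ ($S{\left(c,b \right)} = 9 \left(-3\right) = -27$)
$w{\left(M,Z \right)} = -2 - \frac{3 M}{2} + \frac{Z}{4}$ ($w{\left(M,Z \right)} = -2 + \frac{- 6 M + Z}{4} = -2 + \frac{Z - 6 M}{4} = -2 - \left(- \frac{Z}{4} + \frac{3 M}{2}\right) = -2 - \frac{3 M}{2} + \frac{Z}{4}$)
$l{\left(1 \right)} w{\left(S{\left(3,-4 \right)},3 \cdot 2 \left(-1\right) \right)} = 10 \left(-2 - - \frac{81}{2} + \frac{3 \cdot 2 \left(-1\right)}{4}\right) = 10 \left(-2 + \frac{81}{2} + \frac{6 \left(-1\right)}{4}\right) = 10 \left(-2 + \frac{81}{2} + \frac{1}{4} \left(-6\right)\right) = 10 \left(-2 + \frac{81}{2} - \frac{3}{2}\right) = 10 \cdot 37 = 370$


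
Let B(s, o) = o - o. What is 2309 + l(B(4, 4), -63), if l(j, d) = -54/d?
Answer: 16169/7 ≈ 2309.9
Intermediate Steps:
B(s, o) = 0
2309 + l(B(4, 4), -63) = 2309 - 54/(-63) = 2309 - 54*(-1/63) = 2309 + 6/7 = 16169/7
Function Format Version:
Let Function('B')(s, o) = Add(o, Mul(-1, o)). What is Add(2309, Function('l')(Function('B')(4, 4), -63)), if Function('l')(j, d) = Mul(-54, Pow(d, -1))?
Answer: Rational(16169, 7) ≈ 2309.9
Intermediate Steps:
Function('B')(s, o) = 0
Add(2309, Function('l')(Function('B')(4, 4), -63)) = Add(2309, Mul(-54, Pow(-63, -1))) = Add(2309, Mul(-54, Rational(-1, 63))) = Add(2309, Rational(6, 7)) = Rational(16169, 7)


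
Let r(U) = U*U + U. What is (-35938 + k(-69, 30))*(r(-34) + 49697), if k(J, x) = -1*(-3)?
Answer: -1826180765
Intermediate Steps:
r(U) = U + U² (r(U) = U² + U = U + U²)
k(J, x) = 3
(-35938 + k(-69, 30))*(r(-34) + 49697) = (-35938 + 3)*(-34*(1 - 34) + 49697) = -35935*(-34*(-33) + 49697) = -35935*(1122 + 49697) = -35935*50819 = -1826180765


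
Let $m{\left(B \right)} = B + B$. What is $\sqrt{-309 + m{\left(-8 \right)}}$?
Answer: $5 i \sqrt{13} \approx 18.028 i$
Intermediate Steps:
$m{\left(B \right)} = 2 B$
$\sqrt{-309 + m{\left(-8 \right)}} = \sqrt{-309 + 2 \left(-8\right)} = \sqrt{-309 - 16} = \sqrt{-325} = 5 i \sqrt{13}$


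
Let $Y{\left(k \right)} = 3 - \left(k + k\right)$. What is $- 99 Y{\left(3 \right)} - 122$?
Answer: $175$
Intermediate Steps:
$Y{\left(k \right)} = 3 - 2 k$
$- 99 Y{\left(3 \right)} - 122 = - 99 \left(3 - 6\right) - 122 = \left(-99\right) \left(-3\right) - 122 = 297 - 122 = 175$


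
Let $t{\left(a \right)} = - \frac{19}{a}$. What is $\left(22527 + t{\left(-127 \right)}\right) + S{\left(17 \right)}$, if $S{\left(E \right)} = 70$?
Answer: $\frac{2869838}{127} \approx 22597.0$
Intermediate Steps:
$\left(22527 + t{\left(-127 \right)}\right) + S{\left(17 \right)} = \left(22527 - \frac{19}{-127}\right) + 70 = \left(22527 - - \frac{19}{127}\right) + 70 = \left(22527 + \frac{19}{127}\right) + 70 = \frac{2860948}{127} + 70 = \frac{2869838}{127}$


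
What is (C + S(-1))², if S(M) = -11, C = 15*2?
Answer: 361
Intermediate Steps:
C = 30
(C + S(-1))² = (30 - 11)² = 19² = 361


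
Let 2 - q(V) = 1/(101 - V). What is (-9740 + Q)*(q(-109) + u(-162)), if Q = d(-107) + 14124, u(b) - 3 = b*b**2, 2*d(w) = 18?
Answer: -3922157517583/210 ≈ -1.8677e+10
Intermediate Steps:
d(w) = 9 (d(w) = (1/2)*18 = 9)
u(b) = 3 + b**3 (u(b) = 3 + b*b**2 = 3 + b**3)
q(V) = 2 - 1/(101 - V)
Q = 14133 (Q = 9 + 14124 = 14133)
(-9740 + Q)*(q(-109) + u(-162)) = (-9740 + 14133)*((-201 + 2*(-109))/(-101 - 109) + (3 + (-162)**3)) = 4393*((-201 - 218)/(-210) + (3 - 4251528)) = 4393*(-1/210*(-419) - 4251525) = 4393*(419/210 - 4251525) = 4393*(-892819831/210) = -3922157517583/210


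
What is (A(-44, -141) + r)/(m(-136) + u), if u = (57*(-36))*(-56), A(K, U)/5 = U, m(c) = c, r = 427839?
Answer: 213567/57388 ≈ 3.7215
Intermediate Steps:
A(K, U) = 5*U
u = 114912 (u = -2052*(-56) = 114912)
(A(-44, -141) + r)/(m(-136) + u) = (5*(-141) + 427839)/(-136 + 114912) = (-705 + 427839)/114776 = 427134*(1/114776) = 213567/57388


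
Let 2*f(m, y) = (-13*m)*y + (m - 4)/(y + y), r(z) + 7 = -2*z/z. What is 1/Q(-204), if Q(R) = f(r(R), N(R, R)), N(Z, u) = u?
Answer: -816/9738131 ≈ -8.3794e-5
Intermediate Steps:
r(z) = -9 (r(z) = -7 - 2*z/z = -7 - 2*1 = -7 - 2 = -9)
f(m, y) = -13*m*y/2 + (-4 + m)/(4*y) (f(m, y) = ((-13*m)*y + (m - 4)/(y + y))/2 = (-13*m*y + (-4 + m)/((2*y)))/2 = (-13*m*y + (-4 + m)*(1/(2*y)))/2 = (-13*m*y + (-4 + m)/(2*y))/2 = ((-4 + m)/(2*y) - 13*m*y)/2 = -13*m*y/2 + (-4 + m)/(4*y))
Q(R) = (-13 + 234*R²)/(4*R) (Q(R) = (-4 - 9 - 26*(-9)*R²)/(4*R) = (-4 - 9 + 234*R²)/(4*R) = (-13 + 234*R²)/(4*R))
1/Q(-204) = 1/((13/4)*(-1 + 18*(-204)²)/(-204)) = 1/((13/4)*(-1/204)*(-1 + 18*41616)) = 1/((13/4)*(-1/204)*(-1 + 749088)) = 1/((13/4)*(-1/204)*749087) = 1/(-9738131/816) = -816/9738131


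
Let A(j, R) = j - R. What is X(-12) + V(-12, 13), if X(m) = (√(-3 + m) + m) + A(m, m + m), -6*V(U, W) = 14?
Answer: -7/3 + I*√15 ≈ -2.3333 + 3.873*I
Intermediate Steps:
V(U, W) = -7/3 (V(U, W) = -⅙*14 = -7/3)
X(m) = √(-3 + m) (X(m) = (√(-3 + m) + m) + (m - (m + m)) = (m + √(-3 + m)) + (m - 2*m) = (m + √(-3 + m)) - m = √(-3 + m))
X(-12) + V(-12, 13) = √(-3 - 12) - 7/3 = √(-15) - 7/3 = I*√15 - 7/3 = -7/3 + I*√15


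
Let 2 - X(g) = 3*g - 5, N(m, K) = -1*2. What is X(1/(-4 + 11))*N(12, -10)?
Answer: -92/7 ≈ -13.143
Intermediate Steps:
N(m, K) = -2
X(g) = 7 - 3*g (X(g) = 2 - (3*g - 5) = 2 - (-5 + 3*g) = 2 + (5 - 3*g) = 7 - 3*g)
X(1/(-4 + 11))*N(12, -10) = (7 - 3/(-4 + 11))*(-2) = (7 - 3/7)*(-2) = (46/7)*(-2) = -92/7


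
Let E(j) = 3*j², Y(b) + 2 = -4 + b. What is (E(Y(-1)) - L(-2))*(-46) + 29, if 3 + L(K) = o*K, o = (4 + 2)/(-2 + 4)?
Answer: -7147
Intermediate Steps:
o = 3 (o = 6/2 = 6*(½) = 3)
Y(b) = -6 + b (Y(b) = -2 + (-4 + b) = -6 + b)
L(K) = -3 + 3*K
(E(Y(-1)) - L(-2))*(-46) + 29 = (3*(-6 - 1)² - (-3 + 3*(-2)))*(-46) + 29 = (3*(-7)² - (-3 - 6))*(-46) + 29 = (3*49 - 1*(-9))*(-46) + 29 = (147 + 9)*(-46) + 29 = 156*(-46) + 29 = -7176 + 29 = -7147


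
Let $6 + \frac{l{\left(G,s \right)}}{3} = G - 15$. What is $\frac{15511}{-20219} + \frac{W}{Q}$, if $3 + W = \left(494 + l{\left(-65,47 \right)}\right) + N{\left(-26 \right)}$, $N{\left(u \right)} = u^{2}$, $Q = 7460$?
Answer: $- \frac{97332989}{150833740} \approx -0.6453$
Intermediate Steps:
$l{\left(G,s \right)} = -63 + 3 G$ ($l{\left(G,s \right)} = -18 + 3 \left(G - 15\right) = -18 + 3 \left(-15 + G\right) = -18 + \left(-45 + 3 G\right) = -63 + 3 G$)
$W = 909$ ($W = -3 + \left(\left(494 + \left(-63 + 3 \left(-65\right)\right)\right) + \left(-26\right)^{2}\right) = -3 + \left(\left(494 - 258\right) + 676\right) = -3 + \left(236 + 676\right) = -3 + 912 = 909$)
$\frac{15511}{-20219} + \frac{W}{Q} = \frac{15511}{-20219} + \frac{909}{7460} = 15511 \left(- \frac{1}{20219}\right) + 909 \cdot \frac{1}{7460} = - \frac{15511}{20219} + \frac{909}{7460} = - \frac{97332989}{150833740}$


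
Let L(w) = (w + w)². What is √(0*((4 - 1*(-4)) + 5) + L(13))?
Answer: 26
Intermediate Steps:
L(w) = 4*w² (L(w) = (2*w)² = 4*w²)
√(0*((4 - 1*(-4)) + 5) + L(13)) = √(0*((4 - 1*(-4)) + 5) + 4*13²) = √(0*((4 + 4) + 5) + 4*169) = √(0*(8 + 5) + 676) = √(0*13 + 676) = √(0 + 676) = √676 = 26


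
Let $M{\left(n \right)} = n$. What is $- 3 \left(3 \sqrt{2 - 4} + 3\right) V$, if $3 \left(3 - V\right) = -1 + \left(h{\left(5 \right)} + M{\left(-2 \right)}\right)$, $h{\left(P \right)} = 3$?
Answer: $-27 - 27 i \sqrt{2} \approx -27.0 - 38.184 i$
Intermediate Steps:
$V = 3$ ($V = 3 - \frac{-1 + \left(3 - 2\right)}{3} = 3 - \frac{-1 + 1}{3} = 3 - 0 = 3 + 0 = 3$)
$- 3 \left(3 \sqrt{2 - 4} + 3\right) V = - 3 \left(3 \sqrt{2 - 4} + 3\right) 3 = - 3 \left(3 \sqrt{-2} + 3\right) 3 = - 3 \left(3 i \sqrt{2} + 3\right) 3 = - 3 \left(3 + 3 i \sqrt{2}\right) 3 = \left(-9 - 9 i \sqrt{2}\right) 3 = -27 - 27 i \sqrt{2}$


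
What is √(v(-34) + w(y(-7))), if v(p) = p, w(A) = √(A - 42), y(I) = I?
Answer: √(-34 + 7*I) ≈ 0.59712 + 5.8615*I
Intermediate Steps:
w(A) = √(-42 + A)
√(v(-34) + w(y(-7))) = √(-34 + √(-42 - 7)) = √(-34 + √(-49)) = √(-34 + 7*I)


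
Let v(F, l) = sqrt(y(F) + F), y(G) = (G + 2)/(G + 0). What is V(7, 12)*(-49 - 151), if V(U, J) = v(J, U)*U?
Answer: -700*sqrt(474)/3 ≈ -5080.0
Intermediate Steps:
y(G) = (2 + G)/G
v(F, l) = sqrt(F + (2 + F)/F) (v(F, l) = sqrt((2 + F)/F + F) = sqrt(F + (2 + F)/F))
V(U, J) = U*sqrt(1 + J + 2/J) (V(U, J) = sqrt(1 + J + 2/J)*U = U*sqrt(1 + J + 2/J))
V(7, 12)*(-49 - 151) = (7*sqrt(1 + 12 + 2/12))*(-49 - 151) = (7*sqrt(1 + 12 + 2*(1/12)))*(-200) = (7*sqrt(1 + 12 + 1/6))*(-200) = (7*sqrt(79/6))*(-200) = (7*(sqrt(474)/6))*(-200) = (7*sqrt(474)/6)*(-200) = -700*sqrt(474)/3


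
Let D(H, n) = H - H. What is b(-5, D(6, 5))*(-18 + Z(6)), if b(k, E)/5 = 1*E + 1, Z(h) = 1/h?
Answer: -535/6 ≈ -89.167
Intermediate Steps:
D(H, n) = 0
b(k, E) = 5 + 5*E (b(k, E) = 5*(1*E + 1) = 5*(E + 1) = 5*(1 + E) = 5 + 5*E)
b(-5, D(6, 5))*(-18 + Z(6)) = (5 + 5*0)*(-18 + 1/6) = (5 + 0)*(-18 + 1/6) = 5*(-107/6) = -535/6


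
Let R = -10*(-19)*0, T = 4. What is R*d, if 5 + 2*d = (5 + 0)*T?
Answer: 0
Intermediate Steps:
d = 15/2 (d = -5/2 + ((5 + 0)*4)/2 = -5/2 + (5*4)/2 = -5/2 + (½)*20 = -5/2 + 10 = 15/2 ≈ 7.5000)
R = 0 (R = 190*0 = 0)
R*d = 0*(15/2) = 0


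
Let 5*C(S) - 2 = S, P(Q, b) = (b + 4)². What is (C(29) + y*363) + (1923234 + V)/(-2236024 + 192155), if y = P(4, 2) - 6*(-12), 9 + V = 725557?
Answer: 400689317409/10219345 ≈ 39209.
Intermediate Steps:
V = 725548 (V = -9 + 725557 = 725548)
P(Q, b) = (4 + b)²
y = 108 (y = (4 + 2)² - 6*(-12) = 6² + 72 = 36 + 72 = 108)
C(S) = ⅖ + S/5
(C(29) + y*363) + (1923234 + V)/(-2236024 + 192155) = ((⅖ + (⅕)*29) + 108*363) + (1923234 + 725548)/(-2236024 + 192155) = ((⅖ + 29/5) + 39204) + 2648782/(-2043869) = (31/5 + 39204) + 2648782*(-1/2043869) = 196051/5 - 2648782/2043869 = 400689317409/10219345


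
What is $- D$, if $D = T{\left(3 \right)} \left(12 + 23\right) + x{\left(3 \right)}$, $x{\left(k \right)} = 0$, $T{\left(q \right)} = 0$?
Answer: $0$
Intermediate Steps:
$D = 0$ ($D = 0 \left(12 + 23\right) + 0 = 0 \cdot 35 + 0 = 0 + 0 = 0$)
$- D = \left(-1\right) 0 = 0$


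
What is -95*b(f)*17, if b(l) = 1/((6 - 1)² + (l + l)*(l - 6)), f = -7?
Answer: -1615/207 ≈ -7.8019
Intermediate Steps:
b(l) = 1/(25 + 2*l*(-6 + l)) (b(l) = 1/(5² + (2*l)*(-6 + l)) = 1/(25 + 2*l*(-6 + l)))
-95*b(f)*17 = -95/(25 - 12*(-7) + 2*(-7)²)*17 = -95/(25 + 84 + 2*49)*17 = -95/(25 + 84 + 98)*17 = -95/207*17 = -1615/207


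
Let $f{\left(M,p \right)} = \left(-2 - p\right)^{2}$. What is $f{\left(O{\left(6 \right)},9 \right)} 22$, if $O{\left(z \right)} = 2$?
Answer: $2662$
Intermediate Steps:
$f{\left(O{\left(6 \right)},9 \right)} 22 = \left(2 + 9\right)^{2} \cdot 22 = 11^{2} \cdot 22 = 121 \cdot 22 = 2662$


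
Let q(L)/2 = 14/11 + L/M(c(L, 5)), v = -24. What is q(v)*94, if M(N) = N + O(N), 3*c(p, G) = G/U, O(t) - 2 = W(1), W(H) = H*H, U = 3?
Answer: -11327/11 ≈ -1029.7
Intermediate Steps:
W(H) = H²
O(t) = 3 (O(t) = 2 + 1² = 2 + 1 = 3)
c(p, G) = G/9 (c(p, G) = (G/3)/3 = G/9)
M(N) = 3 + N (M(N) = N + 3 = 3 + N)
q(L) = 28/11 + 9*L/16 (q(L) = 2*(14/11 + L/(3 + (⅑)*5)) = 2*(14*(1/11) + L/(3 + 5/9)) = 2*(14/11 + L/(32/9)) = 2*(14/11 + L*(9/32)) = 2*(14/11 + 9*L/32) = 28/11 + 9*L/16)
q(v)*94 = (28/11 + (9/16)*(-24))*94 = (28/11 - 27/2)*94 = -241/22*94 = -11327/11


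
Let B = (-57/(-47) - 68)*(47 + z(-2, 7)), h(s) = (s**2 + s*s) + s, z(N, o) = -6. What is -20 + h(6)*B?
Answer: -10039462/47 ≈ -2.1361e+5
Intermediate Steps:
h(s) = s + 2*s**2 (h(s) = (s**2 + s**2) + s = 2*s**2 + s = s + 2*s**2)
B = -128699/47 (B = (-57/(-47) - 68)*(47 - 6) = (-57*(-1/47) - 68)*41 = (57/47 - 68)*41 = -3139/47*41 = -128699/47 ≈ -2738.3)
-20 + h(6)*B = -20 + (6*(1 + 2*6))*(-128699/47) = -20 + (6*(1 + 12))*(-128699/47) = -20 + (6*13)*(-128699/47) = -20 + 78*(-128699/47) = -20 - 10038522/47 = -10039462/47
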